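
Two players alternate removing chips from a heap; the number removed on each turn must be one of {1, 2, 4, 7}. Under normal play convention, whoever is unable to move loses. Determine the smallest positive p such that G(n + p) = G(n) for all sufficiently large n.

3

G(0) = 0
G(1) = mex{0} = 1
G(2) = mex{1,0} = 2
G(3) = mex{2,1} = 0
G(4) = mex{0,2,0} = 1
G(5) = mex{1,0,1} = 2
G(6) = mex{2,1,2} = 0
G(7) = mex{0,2,0,0} = 1
G(8) = mex{1,0,1,1} = 2
G(9) = mex{2,1,2,2} = 0
G(10) = mex{0,2,0,0} = 1
G(11) = mex{1,0,1,1} = 2
G(12) = mex{2,1,2,2} = 0
G(13) = mex{0,2,0,0} = 1
G(14) = mex{1,0,1,1} = 2
G(n+3) = G(n) holds for n = 0,…,6 (a full window of length max(S) = 7), so the sequence is purely periodic with period 3.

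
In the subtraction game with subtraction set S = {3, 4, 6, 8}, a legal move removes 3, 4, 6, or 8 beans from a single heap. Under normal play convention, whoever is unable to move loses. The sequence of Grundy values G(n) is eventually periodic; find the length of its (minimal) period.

G(0) = 0
G(1) = mex{} = 0
G(2) = mex{} = 0
G(3) = mex{0} = 1
G(4) = mex{0,0} = 1
G(5) = mex{0,0} = 1
G(6) = mex{1,0,0} = 2
G(7) = mex{1,1,0} = 2
G(8) = mex{1,1,0,0} = 2
G(9) = mex{2,1,1,0} = 3
G(10) = mex{2,2,1,0} = 3
G(11) = mex{2,2,1,1} = 0
G(12) = mex{3,2,2,1} = 0
G(13) = mex{3,3,2,1} = 0
G(14) = mex{0,3,2,2} = 1
G(15) = mex{0,0,3,2} = 1
G(16) = mex{0,0,3,2} = 1
G(17) = mex{1,0,0,3} = 2
G(18) = mex{1,1,0,3} = 2
G(19) = mex{1,1,0,0} = 2
G(20) = mex{2,1,1,0} = 3
G(21) = mex{2,2,1,0} = 3
G(22) = mex{2,2,1,1} = 0
G(23) = mex{3,2,2,1} = 0
G(n+11) = G(n) holds for n = 0,…,7 (a full window of length max(S) = 8), so the sequence is purely periodic with period 11.

11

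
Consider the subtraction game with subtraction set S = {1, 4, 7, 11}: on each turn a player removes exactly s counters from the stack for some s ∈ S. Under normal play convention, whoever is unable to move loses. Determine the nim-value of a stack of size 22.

n :  0  1  2  3  4  5  6  7  8  9 10 11 12 13 14 15 16 17 18 19 20 21 22
G :  0  1  0  1  2  0  1  2  0  1  0  1  2  3  4  3  4  2  0  1  0  1  2

2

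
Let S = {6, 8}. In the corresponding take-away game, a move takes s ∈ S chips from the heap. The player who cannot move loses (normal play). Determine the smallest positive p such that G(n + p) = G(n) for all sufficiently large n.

14

n :  0  1  2  3  4  5  6  7  8  9 10 11 12 13 14 15 16 17 18 19 20 21 22 23 24 25 26 27 28 29
G :  0  0  0  0  0  0  1  1  1  1  1  1  2  2  0  0  0  0  0  0  1  1  1  1  1  1  2  2  0  0
G(n+14) = G(n) holds for n = 0,…,7 (a full window of length max(S) = 8), so the sequence is purely periodic with period 14.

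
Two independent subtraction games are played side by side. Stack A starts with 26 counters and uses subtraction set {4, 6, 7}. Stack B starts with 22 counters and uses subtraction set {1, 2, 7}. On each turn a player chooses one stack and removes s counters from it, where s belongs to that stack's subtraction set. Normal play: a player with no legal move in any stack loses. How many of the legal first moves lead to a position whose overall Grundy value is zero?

0

Stack A, S = {4, 6, 7}:
n :  0  1  2  3  4  5  6  7  8  9 10 11 12 13 14 15 16 17 18 19 20 21 22 23 24 25 26
G :  0  0  0  0  1  1  1  1  2  2  2  0  0  0  0  1  1  1  1  2  2  2  0  0  0  0  1
G_A(26) = 1.
Stack B, S = {1, 2, 7}:
n :  0  1  2  3  4  5  6  7  8  9 10 11 12 13 14 15 16 17 18 19 20 21 22
G :  0  1  2  0  1  2  0  1  2  0  1  2  0  1  2  0  1  2  0  1  2  0  1
G_B(22) = 1.
Combined Grundy value = 1 ⊕ 1 = 0.
A winning move leaves total XOR = 0, i.e. changes one component's Grundy value g to g ⊕ X where X is the current total.
Stack A: target g' = 1⊕0 = 1, but every legal move changes the Grundy value (mex property), so 0 moves.
Stack B: target g' = 1⊕0 = 1, but every legal move changes the Grundy value (mex property), so 0 moves.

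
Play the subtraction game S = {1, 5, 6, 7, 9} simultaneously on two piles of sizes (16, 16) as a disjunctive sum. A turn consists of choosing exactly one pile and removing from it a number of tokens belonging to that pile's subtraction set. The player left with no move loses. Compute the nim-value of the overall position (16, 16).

All piles use S = {1, 5, 6, 7, 9}:
G(0) = 0
G(1) = mex{0} = 1
G(2) = mex{1} = 0
G(3) = mex{0} = 1
G(4) = mex{1} = 0
G(5) = mex{0,0} = 1
G(6) = mex{1,1,0} = 2
G(7) = mex{2,0,1,0} = 3
G(8) = mex{3,1,0,1} = 2
G(9) = mex{2,0,1,0,0} = 3
G(10) = mex{3,1,0,1,1} = 2
G(11) = mex{2,2,1,0,0} = 3
G(12) = mex{3,3,2,1,1} = 0
G(13) = mex{0,2,3,2,0} = 1
G(14) = mex{1,3,2,3,1} = 0
G(15) = mex{0,2,3,2,2} = 1
G(16) = mex{1,3,2,3,3} = 0
Pile A: G(16) = 0.
Pile B: G(16) = 0.
Combined Grundy value = 0 ⊕ 0 = 0.

0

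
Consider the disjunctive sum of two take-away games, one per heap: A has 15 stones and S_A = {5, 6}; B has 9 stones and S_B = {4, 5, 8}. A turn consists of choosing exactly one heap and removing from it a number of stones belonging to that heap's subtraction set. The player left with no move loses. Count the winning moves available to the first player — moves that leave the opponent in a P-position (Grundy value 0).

Heap A, S = {5, 6}:
G(0) = 0
G(1) = mex{} = 0
G(2) = mex{} = 0
G(3) = mex{} = 0
G(4) = mex{} = 0
G(5) = mex{0} = 1
G(6) = mex{0,0} = 1
G(7) = mex{0,0} = 1
G(8) = mex{0,0} = 1
G(9) = mex{0,0} = 1
G(10) = mex{1,0} = 2
G(11) = mex{1,1} = 0
G(12) = mex{1,1} = 0
G(13) = mex{1,1} = 0
G(14) = mex{1,1} = 0
G(15) = mex{2,1} = 0
G_A(15) = 0.
Heap B, S = {4, 5, 8}:
G(0) = 0
G(1) = mex{} = 0
G(2) = mex{} = 0
G(3) = mex{} = 0
G(4) = mex{0} = 1
G(5) = mex{0,0} = 1
G(6) = mex{0,0} = 1
G(7) = mex{0,0} = 1
G(8) = mex{1,0,0} = 2
G(9) = mex{1,1,0} = 2
G_B(9) = 2.
Combined Grundy value = 0 ⊕ 2 = 2.
A winning move leaves total XOR = 0, i.e. changes one component's Grundy value g to g ⊕ X where X is the current total.
Heap A: need g' = 0⊕2 = 2. Options: 15−5→G=2, 15−6→G=1. Hits: 1.
Heap B: need g' = 2⊕2 = 0. Options: 9−4→G=1, 9−5→G=1, 9−8→G=0. Hits: 1.

2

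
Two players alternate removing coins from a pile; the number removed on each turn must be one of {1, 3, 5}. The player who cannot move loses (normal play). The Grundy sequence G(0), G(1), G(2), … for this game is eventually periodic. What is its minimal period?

n :  0  1  2  3  4  5  6  7  8  9 10 11 12 13 14
G :  0  1  0  1  0  1  0  1  0  1  0  1  0  1  0
G(n+2) = G(n) holds for n = 0,…,4 (a full window of length max(S) = 5), so the sequence is purely periodic with period 2.

2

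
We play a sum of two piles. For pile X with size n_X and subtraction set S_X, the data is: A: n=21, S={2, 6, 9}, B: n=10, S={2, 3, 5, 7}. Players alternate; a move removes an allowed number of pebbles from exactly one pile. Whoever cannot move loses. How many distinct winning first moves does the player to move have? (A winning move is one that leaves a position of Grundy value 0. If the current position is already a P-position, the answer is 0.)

4

Pile A, S = {2, 6, 9}:
n :  0  1  2  3  4  5  6  7  8  9 10 11 12 13 14 15 16 17 18 19 20 21
G :  0  0  1  1  0  0  1  1  0  2  1  3  0  2  1  0  0  1  1  0  0  1
G_A(21) = 1.
Pile B, S = {2, 3, 5, 7}:
G(0) = 0
G(1) = mex{} = 0
G(2) = mex{0} = 1
G(3) = mex{0,0} = 1
G(4) = mex{1,0} = 2
G(5) = mex{1,1,0} = 2
G(6) = mex{2,1,0} = 3
G(7) = mex{2,2,1,0} = 3
G(8) = mex{3,2,1,0} = 4
G(9) = mex{3,3,2,1} = 0
G(10) = mex{4,3,2,1} = 0
G_B(10) = 0.
Combined Grundy value = 1 ⊕ 0 = 1.
A winning move leaves total XOR = 0, i.e. changes one component's Grundy value g to g ⊕ X where X is the current total.
Pile A: need g' = 1⊕1 = 0. Options: 21−2→G=0, 21−6→G=0, 21−9→G=0. Hits: 3.
Pile B: need g' = 0⊕1 = 1. Options: 10−2→G=4, 10−3→G=3, 10−5→G=2, 10−7→G=1. Hits: 1.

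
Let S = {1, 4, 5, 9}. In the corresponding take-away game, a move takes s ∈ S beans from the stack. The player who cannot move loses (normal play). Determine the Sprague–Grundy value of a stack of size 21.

n :  0  1  2  3  4  5  6  7  8  9 10 11 12 13 14 15 16 17 18 19 20 21
G :  0  1  0  1  2  3  2  3  0  1  0  1  2  3  2  3  0  1  0  1  2  3

3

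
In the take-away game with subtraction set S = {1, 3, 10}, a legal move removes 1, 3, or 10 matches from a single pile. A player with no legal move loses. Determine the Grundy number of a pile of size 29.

n :  0  1  2  3  4  5  6  7  8  9 10 11 12 13 14 15 16 17 18 19 20 21 22 23 24 25 26 27 28 29
G :  0  1  0  1  0  1  0  1  0  1  2  3  2  0  1  0  1  0  1  0  1  0  1  2  3  2  0  1  0  1

1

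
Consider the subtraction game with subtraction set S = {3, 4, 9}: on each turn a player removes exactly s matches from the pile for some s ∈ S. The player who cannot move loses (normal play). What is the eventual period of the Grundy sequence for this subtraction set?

13

n :  0  1  2  3  4  5  6  7  8  9 10 11 12 13 14 15 16 17 18 19 20 21 22 23 24 25 26 27
G :  0  0  0  1  1  1  2  0  0  3  1  1  2  0  0  0  1  1  1  2  0  0  3  1  1  2  0  0
G(n+13) = G(n) holds for n = 0,…,8 (a full window of length max(S) = 9), so the sequence is purely periodic with period 13.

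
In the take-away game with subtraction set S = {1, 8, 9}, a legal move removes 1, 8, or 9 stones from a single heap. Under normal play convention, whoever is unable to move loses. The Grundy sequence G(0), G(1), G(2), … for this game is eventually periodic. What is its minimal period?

n :  0  1  2  3  4  5  6  7  8  9 10 11 12 13 14 15 16 17 18 19 20 21 22 23 24 25 26 27 28 29 30 31 32 33
G :  0  1  0  1  0  1  0  1  2  3  2  3  2  3  2  3  0  1  0  1  0  1  0  1  2  3  2  3  2  3  2  3  0  1
G(n+16) = G(n) holds for n = 0,…,8 (a full window of length max(S) = 9), so the sequence is purely periodic with period 16.

16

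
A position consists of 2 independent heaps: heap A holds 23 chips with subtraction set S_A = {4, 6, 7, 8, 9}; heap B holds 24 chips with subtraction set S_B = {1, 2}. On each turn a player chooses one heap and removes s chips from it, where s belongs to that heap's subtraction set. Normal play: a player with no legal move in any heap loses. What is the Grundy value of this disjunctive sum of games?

2

Heap A, S = {4, 6, 7, 8, 9}:
G(0) = 0
G(1) = mex{} = 0
G(2) = mex{} = 0
G(3) = mex{} = 0
G(4) = mex{0} = 1
G(5) = mex{0} = 1
G(6) = mex{0,0} = 1
G(7) = mex{0,0,0} = 1
G(8) = mex{1,0,0,0} = 2
G(9) = mex{1,0,0,0,0} = 2
G(10) = mex{1,1,0,0,0} = 2
G(11) = mex{1,1,1,0,0} = 2
G(12) = mex{2,1,1,1,0} = 3
G(13) = mex{2,1,1,1,1} = 0
G(14) = mex{2,2,1,1,1} = 0
G(15) = mex{2,2,2,1,1} = 0
G(16) = mex{3,2,2,2,1} = 0
G(17) = mex{0,2,2,2,2} = 1
G(18) = mex{0,3,2,2,2} = 1
G(19) = mex{0,0,3,2,2} = 1
G(20) = mex{0,0,0,3,2} = 1
G(21) = mex{1,0,0,0,3} = 2
G(22) = mex{1,0,0,0,0} = 2
G(23) = mex{1,1,0,0,0} = 2
G_A(23) = 2.
Heap B, S = {1, 2}:
G(0) = 0
G(1) = mex{0} = 1
G(2) = mex{1,0} = 2
G(3) = mex{2,1} = 0
G(4) = mex{0,2} = 1
G(5) = mex{1,0} = 2
G(6) = mex{2,1} = 0
G(7) = mex{0,2} = 1
G(8) = mex{1,0} = 2
G(9) = mex{2,1} = 0
G(10) = mex{0,2} = 1
G(11) = mex{1,0} = 2
G(12) = mex{2,1} = 0
G(13) = mex{0,2} = 1
G(14) = mex{1,0} = 2
G(15) = mex{2,1} = 0
G(16) = mex{0,2} = 1
G(17) = mex{1,0} = 2
G(18) = mex{2,1} = 0
G(19) = mex{0,2} = 1
G(20) = mex{1,0} = 2
G(21) = mex{2,1} = 0
G(22) = mex{0,2} = 1
G(23) = mex{1,0} = 2
G(24) = mex{2,1} = 0
G_B(24) = 0.
Combined Grundy value = 2 ⊕ 0 = 2.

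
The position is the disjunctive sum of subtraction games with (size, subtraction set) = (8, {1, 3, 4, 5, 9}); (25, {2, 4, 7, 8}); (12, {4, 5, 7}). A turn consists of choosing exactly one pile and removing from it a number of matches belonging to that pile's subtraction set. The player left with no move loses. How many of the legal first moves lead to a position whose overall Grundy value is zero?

Pile A, S = {1, 3, 4, 5, 9}:
G(0) = 0
G(1) = mex{0} = 1
G(2) = mex{1} = 0
G(3) = mex{0,0} = 1
G(4) = mex{1,1,0} = 2
G(5) = mex{2,0,1,0} = 3
G(6) = mex{3,1,0,1} = 2
G(7) = mex{2,2,1,0} = 3
G(8) = mex{3,3,2,1} = 0
G_A(8) = 0.
Pile B, S = {2, 4, 7, 8}:
n :  0  1  2  3  4  5  6  7  8  9 10 11 12 13 14 15 16 17 18 19 20 21 22 23 24 25
G :  0  0  1  1  2  2  0  3  1  4  2  0  0  1  1  2  2  0  3  1  4  2  0  0  1  1
G_B(25) = 1.
Pile C, S = {4, 5, 7}:
n :  0  1  2  3  4  5  6  7  8  9 10 11 12
G :  0  0  0  0  1  1  1  1  2  2  2  0  0
G_C(12) = 0.
Combined Grundy value = 0 ⊕ 1 ⊕ 0 = 1.
A winning move leaves total XOR = 0, i.e. changes one component's Grundy value g to g ⊕ X where X is the current total.
Pile A: need g' = 0⊕1 = 1. Options: 8−1→G=3, 8−3→G=3, 8−4→G=2, 8−5→G=1. Hits: 1.
Pile B: need g' = 1⊕1 = 0. Options: 25−2→G=0, 25−4→G=2, 25−7→G=3, 25−8→G=0. Hits: 2.
Pile C: need g' = 0⊕1 = 1. Options: 12−4→G=2, 12−5→G=1, 12−7→G=1. Hits: 2.

5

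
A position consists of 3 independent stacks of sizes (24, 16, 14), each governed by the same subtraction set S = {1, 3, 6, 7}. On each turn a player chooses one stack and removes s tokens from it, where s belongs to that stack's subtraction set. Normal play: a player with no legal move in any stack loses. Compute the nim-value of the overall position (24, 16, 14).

0

All stacks use S = {1, 3, 6, 7}:
G(0) = 0
G(1) = mex{0} = 1
G(2) = mex{1} = 0
G(3) = mex{0,0} = 1
G(4) = mex{1,1} = 0
G(5) = mex{0,0} = 1
G(6) = mex{1,1,0} = 2
G(7) = mex{2,0,1,0} = 3
G(8) = mex{3,1,0,1} = 2
G(9) = mex{2,2,1,0} = 3
G(10) = mex{3,3,0,1} = 2
G(11) = mex{2,2,1,0} = 3
G(12) = mex{3,3,2,1} = 0
G(13) = mex{0,2,3,2} = 1
G(14) = mex{1,3,2,3} = 0
G(15) = mex{0,0,3,2} = 1
G(16) = mex{1,1,2,3} = 0
G(17) = mex{0,0,3,2} = 1
G(18) = mex{1,1,0,3} = 2
G(19) = mex{2,0,1,0} = 3
G(20) = mex{3,1,0,1} = 2
G(21) = mex{2,2,1,0} = 3
G(22) = mex{3,3,0,1} = 2
G(23) = mex{2,2,1,0} = 3
G(24) = mex{3,3,2,1} = 0
Stack A: G(24) = 0.
Stack B: G(16) = 0.
Stack C: G(14) = 0.
Combined Grundy value = 0 ⊕ 0 ⊕ 0 = 0.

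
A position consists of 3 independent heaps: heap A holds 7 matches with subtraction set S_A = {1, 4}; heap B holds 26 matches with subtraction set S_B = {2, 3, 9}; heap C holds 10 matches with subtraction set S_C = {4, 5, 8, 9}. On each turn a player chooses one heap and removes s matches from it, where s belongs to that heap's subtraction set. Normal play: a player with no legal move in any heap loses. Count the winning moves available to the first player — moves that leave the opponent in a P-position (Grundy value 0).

Heap A, S = {1, 4}:
n : 0 1 2 3 4 5 6 7
G : 0 1 0 1 2 0 1 0
G_A(7) = 0.
Heap B, S = {2, 3, 9}:
n :  0  1  2  3  4  5  6  7  8  9 10 11 12 13 14 15 16 17 18 19 20 21 22 23 24 25 26
G :  0  0  1  1  2  0  0  1  1  2  2  0  0  1  1  2  0  0  1  1  2  2  0  0  1  1  2
G_B(26) = 2.
Heap C, S = {4, 5, 8, 9}:
n :  0  1  2  3  4  5  6  7  8  9 10
G :  0  0  0  0  1  1  1  1  2  2  2
G_C(10) = 2.
Combined Grundy value = 0 ⊕ 2 ⊕ 2 = 0.
A winning move leaves total XOR = 0, i.e. changes one component's Grundy value g to g ⊕ X where X is the current total.
Heap A: target g' = 0⊕0 = 0, but every legal move changes the Grundy value (mex property), so 0 moves.
Heap B: target g' = 2⊕0 = 2, but every legal move changes the Grundy value (mex property), so 0 moves.
Heap C: target g' = 2⊕0 = 2, but every legal move changes the Grundy value (mex property), so 0 moves.

0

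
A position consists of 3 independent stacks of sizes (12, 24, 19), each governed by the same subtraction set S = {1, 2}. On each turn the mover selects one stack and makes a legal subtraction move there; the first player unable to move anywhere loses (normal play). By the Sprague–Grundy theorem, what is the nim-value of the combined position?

1

All stacks use S = {1, 2}:
n :  0  1  2  3  4  5  6  7  8  9 10 11 12 13 14 15 16 17 18 19 20 21 22 23 24
G :  0  1  2  0  1  2  0  1  2  0  1  2  0  1  2  0  1  2  0  1  2  0  1  2  0
Stack A: G(12) = 0.
Stack B: G(24) = 0.
Stack C: G(19) = 1.
Combined Grundy value = 0 ⊕ 0 ⊕ 1 = 1.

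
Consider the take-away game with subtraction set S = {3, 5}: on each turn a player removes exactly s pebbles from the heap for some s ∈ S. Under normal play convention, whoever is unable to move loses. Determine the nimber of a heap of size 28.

G(0) = 0
G(1) = mex{} = 0
G(2) = mex{} = 0
G(3) = mex{0} = 1
G(4) = mex{0} = 1
G(5) = mex{0,0} = 1
G(6) = mex{1,0} = 2
G(7) = mex{1,0} = 2
G(8) = mex{1,1} = 0
G(9) = mex{2,1} = 0
G(10) = mex{2,1} = 0
G(11) = mex{0,2} = 1
G(12) = mex{0,2} = 1
G(13) = mex{0,0} = 1
G(14) = mex{1,0} = 2
G(15) = mex{1,0} = 2
G(16) = mex{1,1} = 0
G(17) = mex{2,1} = 0
G(18) = mex{2,1} = 0
G(19) = mex{0,2} = 1
G(20) = mex{0,2} = 1
G(21) = mex{0,0} = 1
G(22) = mex{1,0} = 2
G(23) = mex{1,0} = 2
G(24) = mex{1,1} = 0
G(25) = mex{2,1} = 0
G(26) = mex{2,1} = 0
G(27) = mex{0,2} = 1
G(28) = mex{0,2} = 1

1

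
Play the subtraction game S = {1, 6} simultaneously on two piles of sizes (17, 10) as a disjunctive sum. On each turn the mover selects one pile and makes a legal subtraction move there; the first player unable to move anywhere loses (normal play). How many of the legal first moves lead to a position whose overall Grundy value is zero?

All piles use S = {1, 6}:
n :  0  1  2  3  4  5  6  7  8  9 10 11 12 13 14 15 16 17
G :  0  1  0  1  0  1  2  0  1  0  1  0  1  2  0  1  0  1
Pile A: G(17) = 1.
Pile B: G(10) = 1.
Combined Grundy value = 1 ⊕ 1 = 0.
A winning move leaves total XOR = 0, i.e. changes one component's Grundy value g to g ⊕ X where X is the current total.
Pile A: target g' = 1⊕0 = 1, but every legal move changes the Grundy value (mex property), so 0 moves.
Pile B: target g' = 1⊕0 = 1, but every legal move changes the Grundy value (mex property), so 0 moves.

0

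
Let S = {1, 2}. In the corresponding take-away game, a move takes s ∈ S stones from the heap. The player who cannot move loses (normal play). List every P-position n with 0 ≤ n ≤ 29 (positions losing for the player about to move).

0, 3, 6, 9, 12, 15, 18, 21, 24, 27

n :  0  1  2  3  4  5  6  7  8  9 10 11 12 13 14 15 16 17 18 19 20 21 22 23 24 25 26 27 28 29
G :  0  1  2  0  1  2  0  1  2  0  1  2  0  1  2  0  1  2  0  1  2  0  1  2  0  1  2  0  1  2
P-positions are exactly the n with G(n) = 0.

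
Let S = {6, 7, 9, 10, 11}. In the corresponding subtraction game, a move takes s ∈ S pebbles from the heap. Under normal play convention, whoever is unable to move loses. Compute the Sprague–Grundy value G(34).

n :  0  1  2  3  4  5  6  7  8  9 10 11 12 13 14 15 16 17 18 19 20 21 22 23 24 25 26 27 28 29 30 31 32 33 34
G :  0  0  0  0  0  0  1  1  1  1  1  1  2  2  2  2  2  0  0  0  0  0  0  1  1  1  1  1  1  2  2  2  2  2  0

0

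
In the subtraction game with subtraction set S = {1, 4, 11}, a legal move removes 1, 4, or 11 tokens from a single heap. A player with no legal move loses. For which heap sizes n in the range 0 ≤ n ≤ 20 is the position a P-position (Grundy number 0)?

n :  0  1  2  3  4  5  6  7  8  9 10 11 12 13 14 15 16 17 18 19 20
G :  0  1  0  1  2  0  1  0  1  2  0  1  0  1  2  0  1  0  1  2  0
P-positions are exactly the n with G(n) = 0.

0, 2, 5, 7, 10, 12, 15, 17, 20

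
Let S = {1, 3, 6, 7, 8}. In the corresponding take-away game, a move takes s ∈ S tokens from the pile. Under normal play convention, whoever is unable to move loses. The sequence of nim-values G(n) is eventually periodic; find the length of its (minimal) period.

13

G(0) = 0
G(1) = mex{0} = 1
G(2) = mex{1} = 0
G(3) = mex{0,0} = 1
G(4) = mex{1,1} = 0
G(5) = mex{0,0} = 1
G(6) = mex{1,1,0} = 2
G(7) = mex{2,0,1,0} = 3
G(8) = mex{3,1,0,1,0} = 2
G(9) = mex{2,2,1,0,1} = 3
G(10) = mex{3,3,0,1,0} = 2
G(11) = mex{2,2,1,0,1} = 3
G(12) = mex{3,3,2,1,0} = 4
G(13) = mex{4,2,3,2,1} = 0
G(14) = mex{0,3,2,3,2} = 1
G(15) = mex{1,4,3,2,3} = 0
G(16) = mex{0,0,2,3,2} = 1
G(17) = mex{1,1,3,2,3} = 0
G(18) = mex{0,0,4,3,2} = 1
G(19) = mex{1,1,0,4,3} = 2
G(20) = mex{2,0,1,0,4} = 3
G(21) = mex{3,1,0,1,0} = 2
G(22) = mex{2,2,1,0,1} = 3
G(23) = mex{3,3,0,1,0} = 2
G(24) = mex{2,2,1,0,1} = 3
G(25) = mex{3,3,2,1,0} = 4
G(26) = mex{4,2,3,2,1} = 0
G(27) = mex{0,3,2,3,2} = 1
G(n+13) = G(n) holds for n = 0,…,7 (a full window of length max(S) = 8), so the sequence is purely periodic with period 13.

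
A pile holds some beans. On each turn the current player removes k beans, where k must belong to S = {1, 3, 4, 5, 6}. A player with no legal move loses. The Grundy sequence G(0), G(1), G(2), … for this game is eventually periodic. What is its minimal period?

9

n :  0  1  2  3  4  5  6  7  8  9 10 11 12 13 14 15 16 17 18 19
G :  0  1  0  1  2  3  2  3  4  0  1  0  1  2  3  2  3  4  0  1
G(n+9) = G(n) holds for n = 0,…,5 (a full window of length max(S) = 6), so the sequence is purely periodic with period 9.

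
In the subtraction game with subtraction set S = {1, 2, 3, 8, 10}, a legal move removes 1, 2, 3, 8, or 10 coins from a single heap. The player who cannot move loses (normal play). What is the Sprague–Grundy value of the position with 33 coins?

2

n :  0  1  2  3  4  5  6  7  8  9 10 11 12 13 14 15 16 17 18 19 20 21 22 23 24 25 26 27 28 29 30 31 32 33
G :  0  1  2  3  0  1  2  3  4  0  1  2  3  0  1  2  3  4  0  1  2  3  0  1  2  3  4  0  1  2  3  0  1  2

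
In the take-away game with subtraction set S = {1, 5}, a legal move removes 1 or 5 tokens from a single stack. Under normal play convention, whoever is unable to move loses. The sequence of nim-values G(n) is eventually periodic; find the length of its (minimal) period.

2

G(0) = 0
G(1) = mex{0} = 1
G(2) = mex{1} = 0
G(3) = mex{0} = 1
G(4) = mex{1} = 0
G(5) = mex{0,0} = 1
G(6) = mex{1,1} = 0
G(7) = mex{0,0} = 1
G(8) = mex{1,1} = 0
G(9) = mex{0,0} = 1
G(10) = mex{1,1} = 0
G(11) = mex{0,0} = 1
G(12) = mex{1,1} = 0
G(13) = mex{0,0} = 1
G(14) = mex{1,1} = 0
G(n+2) = G(n) holds for n = 0,…,4 (a full window of length max(S) = 5), so the sequence is purely periodic with period 2.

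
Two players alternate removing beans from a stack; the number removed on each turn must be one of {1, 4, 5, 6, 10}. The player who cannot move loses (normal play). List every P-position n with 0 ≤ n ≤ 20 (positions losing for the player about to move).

G(0) = 0
G(1) = mex{0} = 1
G(2) = mex{1} = 0
G(3) = mex{0} = 1
G(4) = mex{1,0} = 2
G(5) = mex{2,1,0} = 3
G(6) = mex{3,0,1,0} = 2
G(7) = mex{2,1,0,1} = 3
G(8) = mex{3,2,1,0} = 4
G(9) = mex{4,3,2,1} = 0
G(10) = mex{0,2,3,2,0} = 1
G(11) = mex{1,3,2,3,1} = 0
G(12) = mex{0,4,3,2,0} = 1
G(13) = mex{1,0,4,3,1} = 2
G(14) = mex{2,1,0,4,2} = 3
G(15) = mex{3,0,1,0,3} = 2
G(16) = mex{2,1,0,1,2} = 3
G(17) = mex{3,2,1,0,3} = 4
G(18) = mex{4,3,2,1,4} = 0
G(19) = mex{0,2,3,2,0} = 1
G(20) = mex{1,3,2,3,1} = 0
P-positions are exactly the n with G(n) = 0.

0, 2, 9, 11, 18, 20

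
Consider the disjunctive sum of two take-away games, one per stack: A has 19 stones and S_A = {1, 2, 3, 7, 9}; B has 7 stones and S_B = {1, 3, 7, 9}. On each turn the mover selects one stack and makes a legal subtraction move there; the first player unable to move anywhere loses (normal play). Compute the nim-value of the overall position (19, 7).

Stack A, S = {1, 2, 3, 7, 9}:
n :  0  1  2  3  4  5  6  7  8  9 10 11 12 13 14 15 16 17 18 19
G :  0  1  2  3  0  1  2  3  0  1  2  3  0  1  2  3  0  1  2  3
G_A(19) = 3.
Stack B, S = {1, 3, 7, 9}:
G(0) = 0
G(1) = mex{0} = 1
G(2) = mex{1} = 0
G(3) = mex{0,0} = 1
G(4) = mex{1,1} = 0
G(5) = mex{0,0} = 1
G(6) = mex{1,1} = 0
G(7) = mex{0,0,0} = 1
G_B(7) = 1.
Combined Grundy value = 3 ⊕ 1 = 2.

2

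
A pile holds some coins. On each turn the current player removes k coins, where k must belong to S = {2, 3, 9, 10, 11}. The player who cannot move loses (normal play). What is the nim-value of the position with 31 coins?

n :  0  1  2  3  4  5  6  7  8  9 10 11 12 13 14 15 16 17 18 19 20 21 22 23 24 25 26 27 28 29 30 31
G :  0  0  1  1  2  0  0  1  1  2  2  3  3  0  4  1  2  2  0  0  1  1  2  2  3  0  0  1  1  2  2  0

0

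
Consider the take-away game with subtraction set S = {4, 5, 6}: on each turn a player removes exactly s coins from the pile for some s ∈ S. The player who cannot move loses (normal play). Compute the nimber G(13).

n :  0  1  2  3  4  5  6  7  8  9 10 11 12 13
G :  0  0  0  0  1  1  1  1  2  2  0  0  0  0

0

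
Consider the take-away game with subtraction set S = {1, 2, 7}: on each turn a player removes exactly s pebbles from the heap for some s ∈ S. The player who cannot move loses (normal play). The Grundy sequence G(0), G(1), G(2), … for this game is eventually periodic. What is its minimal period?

n :  0  1  2  3  4  5  6  7  8  9 10 11 12 13 14
G :  0  1  2  0  1  2  0  1  2  0  1  2  0  1  2
G(n+3) = G(n) holds for n = 0,…,6 (a full window of length max(S) = 7), so the sequence is purely periodic with period 3.

3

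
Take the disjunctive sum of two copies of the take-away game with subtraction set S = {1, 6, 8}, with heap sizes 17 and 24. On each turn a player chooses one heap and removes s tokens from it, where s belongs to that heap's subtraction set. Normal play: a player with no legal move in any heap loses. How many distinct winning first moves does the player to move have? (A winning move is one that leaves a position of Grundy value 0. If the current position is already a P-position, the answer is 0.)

0

All heaps use S = {1, 6, 8}:
n :  0  1  2  3  4  5  6  7  8  9 10 11 12 13 14 15 16 17 18 19 20 21 22 23 24
G :  0  1  0  1  0  1  2  0  1  0  1  0  1  2  0  1  0  1  0  1  2  0  1  0  1
Heap A: G(17) = 1.
Heap B: G(24) = 1.
Combined Grundy value = 1 ⊕ 1 = 0.
A winning move leaves total XOR = 0, i.e. changes one component's Grundy value g to g ⊕ X where X is the current total.
Heap A: target g' = 1⊕0 = 1, but every legal move changes the Grundy value (mex property), so 0 moves.
Heap B: target g' = 1⊕0 = 1, but every legal move changes the Grundy value (mex property), so 0 moves.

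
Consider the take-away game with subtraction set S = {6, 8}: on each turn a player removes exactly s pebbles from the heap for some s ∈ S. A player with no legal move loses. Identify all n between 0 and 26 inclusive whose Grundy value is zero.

G(0) = 0
G(1) = mex{} = 0
G(2) = mex{} = 0
G(3) = mex{} = 0
G(4) = mex{} = 0
G(5) = mex{} = 0
G(6) = mex{0} = 1
G(7) = mex{0} = 1
G(8) = mex{0,0} = 1
G(9) = mex{0,0} = 1
G(10) = mex{0,0} = 1
G(11) = mex{0,0} = 1
G(12) = mex{1,0} = 2
G(13) = mex{1,0} = 2
G(14) = mex{1,1} = 0
G(15) = mex{1,1} = 0
G(16) = mex{1,1} = 0
G(17) = mex{1,1} = 0
G(18) = mex{2,1} = 0
G(19) = mex{2,1} = 0
G(20) = mex{0,2} = 1
G(21) = mex{0,2} = 1
G(22) = mex{0,0} = 1
G(23) = mex{0,0} = 1
G(24) = mex{0,0} = 1
G(25) = mex{0,0} = 1
G(26) = mex{1,0} = 2
P-positions are exactly the n with G(n) = 0.

0, 1, 2, 3, 4, 5, 14, 15, 16, 17, 18, 19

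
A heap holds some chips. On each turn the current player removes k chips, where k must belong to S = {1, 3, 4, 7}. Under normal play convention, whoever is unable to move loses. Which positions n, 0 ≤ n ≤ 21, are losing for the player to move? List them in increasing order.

n :  0  1  2  3  4  5  6  7  8  9 10 11 12 13 14 15 16 17 18 19 20 21
G :  0  1  0  1  2  3  2  3  0  1  0  1  2  3  2  3  0  1  0  1  2  3
P-positions are exactly the n with G(n) = 0.

0, 2, 8, 10, 16, 18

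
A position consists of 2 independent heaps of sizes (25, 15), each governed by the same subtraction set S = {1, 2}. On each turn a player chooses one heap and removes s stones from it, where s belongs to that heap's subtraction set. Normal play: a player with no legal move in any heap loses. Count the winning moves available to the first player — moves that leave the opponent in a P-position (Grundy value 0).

All heaps use S = {1, 2}:
G(0) = 0
G(1) = mex{0} = 1
G(2) = mex{1,0} = 2
G(3) = mex{2,1} = 0
G(4) = mex{0,2} = 1
G(5) = mex{1,0} = 2
G(6) = mex{2,1} = 0
G(7) = mex{0,2} = 1
G(8) = mex{1,0} = 2
G(9) = mex{2,1} = 0
G(10) = mex{0,2} = 1
G(11) = mex{1,0} = 2
G(12) = mex{2,1} = 0
G(13) = mex{0,2} = 1
G(14) = mex{1,0} = 2
G(15) = mex{2,1} = 0
G(16) = mex{0,2} = 1
G(17) = mex{1,0} = 2
G(18) = mex{2,1} = 0
G(19) = mex{0,2} = 1
G(20) = mex{1,0} = 2
G(21) = mex{2,1} = 0
G(22) = mex{0,2} = 1
G(23) = mex{1,0} = 2
G(24) = mex{2,1} = 0
G(25) = mex{0,2} = 1
Heap A: G(25) = 1.
Heap B: G(15) = 0.
Combined Grundy value = 1 ⊕ 0 = 1.
A winning move leaves total XOR = 0, i.e. changes one component's Grundy value g to g ⊕ X where X is the current total.
Heap A: need g' = 1⊕1 = 0. Options: 25−1→G=0, 25−2→G=2. Hits: 1.
Heap B: need g' = 0⊕1 = 1. Options: 15−1→G=2, 15−2→G=1. Hits: 1.

2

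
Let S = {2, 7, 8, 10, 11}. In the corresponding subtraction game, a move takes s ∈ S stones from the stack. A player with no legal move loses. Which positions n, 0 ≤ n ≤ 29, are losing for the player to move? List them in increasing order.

G(0) = 0
G(1) = mex{} = 0
G(2) = mex{0} = 1
G(3) = mex{0} = 1
G(4) = mex{1} = 0
G(5) = mex{1} = 0
G(6) = mex{0} = 1
G(7) = mex{0,0} = 1
G(8) = mex{1,0,0} = 2
G(9) = mex{1,1,0} = 2
G(10) = mex{2,1,1,0} = 3
G(11) = mex{2,0,1,0,0} = 3
G(12) = mex{3,0,0,1,0} = 2
G(13) = mex{3,1,0,1,1} = 2
G(14) = mex{2,1,1,0,1} = 3
G(15) = mex{2,2,1,0,0} = 3
G(16) = mex{3,2,2,1,0} = 4
G(17) = mex{3,3,2,1,1} = 0
G(18) = mex{4,3,3,2,1} = 0
G(19) = mex{0,2,3,2,2} = 1
G(20) = mex{0,2,2,3,2} = 1
G(21) = mex{1,3,2,3,3} = 0
G(22) = mex{1,3,3,2,3} = 0
G(23) = mex{0,4,3,2,2} = 1
G(24) = mex{0,0,4,3,2} = 1
G(25) = mex{1,0,0,3,3} = 2
G(26) = mex{1,1,0,4,3} = 2
G(27) = mex{2,1,1,0,4} = 3
G(28) = mex{2,0,1,0,0} = 3
G(29) = mex{3,0,0,1,0} = 2
P-positions are exactly the n with G(n) = 0.

0, 1, 4, 5, 17, 18, 21, 22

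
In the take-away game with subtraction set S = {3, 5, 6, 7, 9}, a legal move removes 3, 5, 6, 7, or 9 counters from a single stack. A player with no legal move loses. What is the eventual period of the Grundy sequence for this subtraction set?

G(0) = 0
G(1) = mex{} = 0
G(2) = mex{} = 0
G(3) = mex{0} = 1
G(4) = mex{0} = 1
G(5) = mex{0,0} = 1
G(6) = mex{1,0,0} = 2
G(7) = mex{1,0,0,0} = 2
G(8) = mex{1,1,0,0} = 2
G(9) = mex{2,1,1,0,0} = 3
G(10) = mex{2,1,1,1,0} = 3
G(11) = mex{2,2,1,1,0} = 3
G(12) = mex{3,2,2,1,1} = 0
G(13) = mex{3,2,2,2,1} = 0
G(14) = mex{3,3,2,2,1} = 0
G(15) = mex{0,3,3,2,2} = 1
G(16) = mex{0,3,3,3,2} = 1
G(17) = mex{0,0,3,3,2} = 1
G(18) = mex{1,0,0,3,3} = 2
G(19) = mex{1,0,0,0,3} = 2
G(20) = mex{1,1,0,0,3} = 2
G(21) = mex{2,1,1,0,0} = 3
G(22) = mex{2,1,1,1,0} = 3
G(23) = mex{2,2,1,1,0} = 3
G(24) = mex{3,2,2,1,1} = 0
G(25) = mex{3,2,2,2,1} = 0
G(n+12) = G(n) holds for n = 0,…,8 (a full window of length max(S) = 9), so the sequence is purely periodic with period 12.

12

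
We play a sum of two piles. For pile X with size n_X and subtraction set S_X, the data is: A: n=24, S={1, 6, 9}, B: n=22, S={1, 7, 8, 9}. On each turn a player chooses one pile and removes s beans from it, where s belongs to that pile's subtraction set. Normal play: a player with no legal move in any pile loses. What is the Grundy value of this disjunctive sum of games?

Pile A, S = {1, 6, 9}:
n :  0  1  2  3  4  5  6  7  8  9 10 11 12 13 14 15 16 17 18 19 20 21 22 23 24
G :  0  1  0  1  0  1  2  0  1  2  3  2  0  1  0  1  2  0  1  0  1  2  0  1  0
G_A(24) = 0.
Pile B, S = {1, 7, 8, 9}:
n :  0  1  2  3  4  5  6  7  8  9 10 11 12 13 14 15 16 17 18 19 20 21 22
G :  0  1  0  1  0  1  0  1  2  3  2  3  2  3  2  3  0  1  0  1  0  1  0
G_B(22) = 0.
Combined Grundy value = 0 ⊕ 0 = 0.

0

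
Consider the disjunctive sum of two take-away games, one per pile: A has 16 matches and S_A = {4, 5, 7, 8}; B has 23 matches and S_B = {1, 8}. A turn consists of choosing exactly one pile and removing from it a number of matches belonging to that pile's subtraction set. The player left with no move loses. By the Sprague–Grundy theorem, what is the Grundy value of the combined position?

Pile A, S = {4, 5, 7, 8}:
G(0) = 0
G(1) = mex{} = 0
G(2) = mex{} = 0
G(3) = mex{} = 0
G(4) = mex{0} = 1
G(5) = mex{0,0} = 1
G(6) = mex{0,0} = 1
G(7) = mex{0,0,0} = 1
G(8) = mex{1,0,0,0} = 2
G(9) = mex{1,1,0,0} = 2
G(10) = mex{1,1,0,0} = 2
G(11) = mex{1,1,1,0} = 2
G(12) = mex{2,1,1,1} = 0
G(13) = mex{2,2,1,1} = 0
G(14) = mex{2,2,1,1} = 0
G(15) = mex{2,2,2,1} = 0
G(16) = mex{0,2,2,2} = 1
G_A(16) = 1.
Pile B, S = {1, 8}:
G(0) = 0
G(1) = mex{0} = 1
G(2) = mex{1} = 0
G(3) = mex{0} = 1
G(4) = mex{1} = 0
G(5) = mex{0} = 1
G(6) = mex{1} = 0
G(7) = mex{0} = 1
G(8) = mex{1,0} = 2
G(9) = mex{2,1} = 0
G(10) = mex{0,0} = 1
G(11) = mex{1,1} = 0
G(12) = mex{0,0} = 1
G(13) = mex{1,1} = 0
G(14) = mex{0,0} = 1
G(15) = mex{1,1} = 0
G(16) = mex{0,2} = 1
G(17) = mex{1,0} = 2
G(18) = mex{2,1} = 0
G(19) = mex{0,0} = 1
G(20) = mex{1,1} = 0
G(21) = mex{0,0} = 1
G(22) = mex{1,1} = 0
G(23) = mex{0,0} = 1
G_B(23) = 1.
Combined Grundy value = 1 ⊕ 1 = 0.

0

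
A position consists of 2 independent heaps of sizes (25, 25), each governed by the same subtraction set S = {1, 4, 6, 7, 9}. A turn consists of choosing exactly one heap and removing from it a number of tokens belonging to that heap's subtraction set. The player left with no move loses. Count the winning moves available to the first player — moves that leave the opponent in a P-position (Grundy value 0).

All heaps use S = {1, 4, 6, 7, 9}:
G(0) = 0
G(1) = mex{0} = 1
G(2) = mex{1} = 0
G(3) = mex{0} = 1
G(4) = mex{1,0} = 2
G(5) = mex{2,1} = 0
G(6) = mex{0,0,0} = 1
G(7) = mex{1,1,1,0} = 2
G(8) = mex{2,2,0,1} = 3
G(9) = mex{3,0,1,0,0} = 2
G(10) = mex{2,1,2,1,1} = 0
G(11) = mex{0,2,0,2,0} = 1
G(12) = mex{1,3,1,0,1} = 2
G(13) = mex{2,2,2,1,2} = 0
G(14) = mex{0,0,3,2,0} = 1
G(15) = mex{1,1,2,3,1} = 0
G(16) = mex{0,2,0,2,2} = 1
G(17) = mex{1,0,1,0,3} = 2
G(18) = mex{2,1,2,1,2} = 0
G(19) = mex{0,0,0,2,0} = 1
G(20) = mex{1,1,1,0,1} = 2
G(21) = mex{2,2,0,1,2} = 3
G(22) = mex{3,0,1,0,0} = 2
G(23) = mex{2,1,2,1,1} = 0
G(24) = mex{0,2,0,2,0} = 1
G(25) = mex{1,3,1,0,1} = 2
Heap A: G(25) = 2.
Heap B: G(25) = 2.
Combined Grundy value = 2 ⊕ 2 = 0.
A winning move leaves total XOR = 0, i.e. changes one component's Grundy value g to g ⊕ X where X is the current total.
Heap A: target g' = 2⊕0 = 2, but every legal move changes the Grundy value (mex property), so 0 moves.
Heap B: target g' = 2⊕0 = 2, but every legal move changes the Grundy value (mex property), so 0 moves.

0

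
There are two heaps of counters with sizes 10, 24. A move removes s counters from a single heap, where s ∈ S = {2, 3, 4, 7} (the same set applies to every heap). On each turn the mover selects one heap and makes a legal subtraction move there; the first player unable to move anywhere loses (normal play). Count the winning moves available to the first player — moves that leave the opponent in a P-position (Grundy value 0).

3

All heaps use S = {2, 3, 4, 7}:
n :  0  1  2  3  4  5  6  7  8  9 10 11 12 13 14 15 16 17 18 19 20 21 22 23 24
G :  0  0  1  1  2  2  0  3  1  4  2  0  0  1  1  2  2  0  3  1  4  2  0  0  1
Heap A: G(10) = 2.
Heap B: G(24) = 1.
Combined Grundy value = 2 ⊕ 1 = 3.
A winning move leaves total XOR = 0, i.e. changes one component's Grundy value g to g ⊕ X where X is the current total.
Heap A: need g' = 2⊕3 = 1. Options: 10−2→G=1, 10−3→G=3, 10−4→G=0, 10−7→G=1. Hits: 2.
Heap B: need g' = 1⊕3 = 2. Options: 24−2→G=0, 24−3→G=2, 24−4→G=4, 24−7→G=0. Hits: 1.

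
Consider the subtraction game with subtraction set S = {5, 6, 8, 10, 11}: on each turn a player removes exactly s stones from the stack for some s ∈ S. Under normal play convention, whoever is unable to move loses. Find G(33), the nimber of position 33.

0

n :  0  1  2  3  4  5  6  7  8  9 10 11 12 13 14 15 16 17 18 19 20 21 22 23 24 25 26 27 28 29 30 31 32 33
G :  0  0  0  0  0  1  1  1  1  1  2  2  2  2  2  3  0  0  0  0  0  1  1  1  1  1  2  2  2  2  2  3  0  0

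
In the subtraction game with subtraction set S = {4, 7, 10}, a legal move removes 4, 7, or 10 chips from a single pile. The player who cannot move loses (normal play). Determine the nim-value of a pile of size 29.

G(0) = 0
G(1) = mex{} = 0
G(2) = mex{} = 0
G(3) = mex{} = 0
G(4) = mex{0} = 1
G(5) = mex{0} = 1
G(6) = mex{0} = 1
G(7) = mex{0,0} = 1
G(8) = mex{1,0} = 2
G(9) = mex{1,0} = 2
G(10) = mex{1,0,0} = 2
G(11) = mex{1,1,0} = 2
G(12) = mex{2,1,0} = 3
G(13) = mex{2,1,0} = 3
G(14) = mex{2,1,1} = 0
G(15) = mex{2,2,1} = 0
G(16) = mex{3,2,1} = 0
G(17) = mex{3,2,1} = 0
G(18) = mex{0,2,2} = 1
G(19) = mex{0,3,2} = 1
G(20) = mex{0,3,2} = 1
G(21) = mex{0,0,2} = 1
G(22) = mex{1,0,3} = 2
G(23) = mex{1,0,3} = 2
G(24) = mex{1,0,0} = 2
G(25) = mex{1,1,0} = 2
G(26) = mex{2,1,0} = 3
G(27) = mex{2,1,0} = 3
G(28) = mex{2,1,1} = 0
G(29) = mex{2,2,1} = 0

0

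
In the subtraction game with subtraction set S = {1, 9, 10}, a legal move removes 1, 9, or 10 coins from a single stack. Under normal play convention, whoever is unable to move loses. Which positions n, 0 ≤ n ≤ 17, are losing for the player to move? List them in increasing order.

n :  0  1  2  3  4  5  6  7  8  9 10 11 12 13 14 15 16 17
G :  0  1  0  1  0  1  0  1  0  1  2  3  2  3  2  3  2  3
P-positions are exactly the n with G(n) = 0.

0, 2, 4, 6, 8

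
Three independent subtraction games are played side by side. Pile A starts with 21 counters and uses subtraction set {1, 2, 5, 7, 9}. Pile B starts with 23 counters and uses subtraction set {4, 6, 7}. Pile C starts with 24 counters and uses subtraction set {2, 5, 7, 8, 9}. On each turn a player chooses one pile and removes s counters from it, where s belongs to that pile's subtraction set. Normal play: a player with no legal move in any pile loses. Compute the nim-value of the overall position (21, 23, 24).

Pile A, S = {1, 2, 5, 7, 9}:
n :  0  1  2  3  4  5  6  7  8  9 10 11 12 13 14 15 16 17 18 19 20 21
G :  0  1  2  0  1  2  0  1  2  3  4  5  3  4  0  1  2  0  1  2  0  1
G_A(21) = 1.
Pile B, S = {4, 6, 7}:
n :  0  1  2  3  4  5  6  7  8  9 10 11 12 13 14 15 16 17 18 19 20 21 22 23
G :  0  0  0  0  1  1  1  1  2  2  2  0  0  0  0  1  1  1  1  2  2  2  0  0
G_B(23) = 0.
Pile C, S = {2, 5, 7, 8, 9}:
n :  0  1  2  3  4  5  6  7  8  9 10 11 12 13 14 15 16 17 18 19 20 21 22 23 24
G :  0  0  1  1  0  2  1  3  2  2  3  3  4  4  0  0  1  1  0  2  1  3  2  2  3
G_C(24) = 3.
Combined Grundy value = 1 ⊕ 0 ⊕ 3 = 2.

2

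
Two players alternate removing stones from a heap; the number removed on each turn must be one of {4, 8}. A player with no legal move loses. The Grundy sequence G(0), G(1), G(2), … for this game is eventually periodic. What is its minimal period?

12

n :  0  1  2  3  4  5  6  7  8  9 10 11 12 13 14 15 16 17 18 19 20 21 22 23 24 25
G :  0  0  0  0  1  1  1  1  2  2  2  2  0  0  0  0  1  1  1  1  2  2  2  2  0  0
G(n+12) = G(n) holds for n = 0,…,7 (a full window of length max(S) = 8), so the sequence is purely periodic with period 12.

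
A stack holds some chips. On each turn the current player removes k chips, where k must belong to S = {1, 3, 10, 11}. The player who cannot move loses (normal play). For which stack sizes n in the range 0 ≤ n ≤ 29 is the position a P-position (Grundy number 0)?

G(0) = 0
G(1) = mex{0} = 1
G(2) = mex{1} = 0
G(3) = mex{0,0} = 1
G(4) = mex{1,1} = 0
G(5) = mex{0,0} = 1
G(6) = mex{1,1} = 0
G(7) = mex{0,0} = 1
G(8) = mex{1,1} = 0
G(9) = mex{0,0} = 1
G(10) = mex{1,1,0} = 2
G(11) = mex{2,0,1,0} = 3
G(12) = mex{3,1,0,1} = 2
G(13) = mex{2,2,1,0} = 3
G(14) = mex{3,3,0,1} = 2
G(15) = mex{2,2,1,0} = 3
G(16) = mex{3,3,0,1} = 2
G(17) = mex{2,2,1,0} = 3
G(18) = mex{3,3,0,1} = 2
G(19) = mex{2,2,1,0} = 3
G(20) = mex{3,3,2,1} = 0
G(21) = mex{0,2,3,2} = 1
G(22) = mex{1,3,2,3} = 0
G(23) = mex{0,0,3,2} = 1
G(24) = mex{1,1,2,3} = 0
G(25) = mex{0,0,3,2} = 1
G(26) = mex{1,1,2,3} = 0
G(27) = mex{0,0,3,2} = 1
G(28) = mex{1,1,2,3} = 0
G(29) = mex{0,0,3,2} = 1
P-positions are exactly the n with G(n) = 0.

0, 2, 4, 6, 8, 20, 22, 24, 26, 28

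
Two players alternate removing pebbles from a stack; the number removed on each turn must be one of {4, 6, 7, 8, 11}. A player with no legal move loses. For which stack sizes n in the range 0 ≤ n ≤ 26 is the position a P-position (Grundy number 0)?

n :  0  1  2  3  4  5  6  7  8  9 10 11 12 13 14 15 16 17 18 19 20 21 22 23 24 25 26
G :  0  0  0  0  1  1  1  1  2  2  2  2  3  3  3  0  0  0  0  1  1  1  1  2  2  2  2
P-positions are exactly the n with G(n) = 0.

0, 1, 2, 3, 15, 16, 17, 18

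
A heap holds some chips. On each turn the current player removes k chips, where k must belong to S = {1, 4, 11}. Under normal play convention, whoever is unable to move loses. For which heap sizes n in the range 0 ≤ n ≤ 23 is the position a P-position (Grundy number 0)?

0, 2, 5, 7, 10, 12, 15, 17, 20, 22

n :  0  1  2  3  4  5  6  7  8  9 10 11 12 13 14 15 16 17 18 19 20 21 22 23
G :  0  1  0  1  2  0  1  0  1  2  0  1  0  1  2  0  1  0  1  2  0  1  0  1
P-positions are exactly the n with G(n) = 0.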